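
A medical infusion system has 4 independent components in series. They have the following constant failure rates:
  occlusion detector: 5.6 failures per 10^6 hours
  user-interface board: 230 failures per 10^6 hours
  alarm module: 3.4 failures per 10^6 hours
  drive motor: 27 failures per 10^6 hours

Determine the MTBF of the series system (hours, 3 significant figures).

3760

Series of exponential components: λ_sys = Σ λ_i
λ_sys = 0.0000056 + 0.00023 + 0.0000034 + 0.000027 = 2.6600e-04 /h
MTBF = 1 / λ_sys = 3760 h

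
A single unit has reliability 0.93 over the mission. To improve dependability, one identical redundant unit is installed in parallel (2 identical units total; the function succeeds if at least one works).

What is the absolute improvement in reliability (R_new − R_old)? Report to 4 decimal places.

0.0651

R_before = 0.93
R_after = 1 − (1 − 0.93)^2 = 0.9951
ΔR = 0.9951 − 0.93 = 0.0651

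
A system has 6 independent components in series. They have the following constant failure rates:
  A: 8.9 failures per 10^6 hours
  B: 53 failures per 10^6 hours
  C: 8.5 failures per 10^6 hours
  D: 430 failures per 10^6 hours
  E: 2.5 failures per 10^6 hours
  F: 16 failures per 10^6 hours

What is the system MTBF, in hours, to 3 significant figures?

Series of exponential components: λ_sys = Σ λ_i
λ_sys = 0.0000089 + 0.000053 + 0.0000085 + 0.00043 + 0.0000025 + 0.000016 = 5.1890e-04 /h
MTBF = 1 / λ_sys = 1930 h

1930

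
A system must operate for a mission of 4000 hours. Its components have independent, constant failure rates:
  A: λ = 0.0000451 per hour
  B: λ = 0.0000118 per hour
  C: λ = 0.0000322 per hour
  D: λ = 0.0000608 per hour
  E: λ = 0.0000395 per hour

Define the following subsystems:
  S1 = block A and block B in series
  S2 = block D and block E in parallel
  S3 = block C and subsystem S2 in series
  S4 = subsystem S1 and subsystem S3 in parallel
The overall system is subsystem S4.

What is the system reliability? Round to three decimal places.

0.970

R(A) = exp(−0.0000451 × 4000) = 0.83494
R(B) = exp(−0.0000118 × 4000) = 0.95390
R(C) = exp(−0.0000322 × 4000) = 0.87915
R(D) = exp(−0.0000608 × 4000) = 0.78411
R(E) = exp(−0.0000395 × 4000) = 0.85385
Series (A and B): 0.83494 × 0.95390 = 0.79645
Parallel (D and E): 1 − (1 − 0.78411)(1 − 0.85385) = 0.96845
Series (C and [0.96845]): 0.87915 × 0.96845 = 0.85141
Parallel ([0.79645] and [0.85141]): 1 − (1 − 0.79645)(1 − 0.85141) = 0.970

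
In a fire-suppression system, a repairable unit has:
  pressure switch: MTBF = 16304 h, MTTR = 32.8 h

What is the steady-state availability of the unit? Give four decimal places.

A(pressure switch) = MTBF/(MTBF+MTTR) = 16304/(16304+32.8) = 0.9980

0.9980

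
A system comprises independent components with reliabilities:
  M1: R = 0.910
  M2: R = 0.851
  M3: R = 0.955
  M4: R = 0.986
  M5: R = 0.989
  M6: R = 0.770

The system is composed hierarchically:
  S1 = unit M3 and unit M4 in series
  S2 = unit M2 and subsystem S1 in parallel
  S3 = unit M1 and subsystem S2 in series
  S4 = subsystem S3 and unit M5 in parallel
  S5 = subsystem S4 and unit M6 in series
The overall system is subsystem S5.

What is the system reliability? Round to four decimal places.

Series (M3 and M4): 0.955000 × 0.986000 = 0.941630
Parallel (M2 and [0.941630]): 1 − (1 − 0.851000)(1 − 0.941630) = 0.991303
Series (M1 and [0.991303]): 0.910000 × 0.991303 = 0.902086
Parallel ([0.902086] and M5): 1 − (1 − 0.902086)(1 − 0.989000) = 0.998923
Series ([0.998923] and M6): 0.998923 × 0.770000 = 0.7692

0.7692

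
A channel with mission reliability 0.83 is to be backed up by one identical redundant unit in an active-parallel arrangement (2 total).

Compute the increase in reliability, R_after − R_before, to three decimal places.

R_before = 0.83
R_after = 1 − (1 − 0.83)^2 = 0.971
ΔR = 0.971 − 0.83 = 0.141

0.141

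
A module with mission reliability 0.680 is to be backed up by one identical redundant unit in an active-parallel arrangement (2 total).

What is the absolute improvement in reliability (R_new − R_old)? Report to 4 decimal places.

0.2176

R_before = 0.680
R_after = 1 − (1 − 0.680)^2 = 0.8976
ΔR = 0.8976 − 0.680 = 0.2176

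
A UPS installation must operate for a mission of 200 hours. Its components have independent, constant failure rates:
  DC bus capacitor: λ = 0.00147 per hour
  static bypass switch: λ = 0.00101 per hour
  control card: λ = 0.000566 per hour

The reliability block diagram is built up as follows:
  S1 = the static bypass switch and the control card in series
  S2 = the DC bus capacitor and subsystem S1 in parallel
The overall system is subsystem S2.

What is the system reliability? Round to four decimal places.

0.9311

R(DC bus capacitor) = exp(−0.00147 × 200) = 0.745276
R(static bypass switch) = exp(−0.00101 × 200) = 0.817095
R(control card) = exp(−0.000566 × 200) = 0.892972
Series (static bypass switch and control card): 0.817095 × 0.892972 = 0.729643
Parallel (DC bus capacitor and [0.729643]): 1 − (1 − 0.745276)(1 − 0.729643) = 0.9311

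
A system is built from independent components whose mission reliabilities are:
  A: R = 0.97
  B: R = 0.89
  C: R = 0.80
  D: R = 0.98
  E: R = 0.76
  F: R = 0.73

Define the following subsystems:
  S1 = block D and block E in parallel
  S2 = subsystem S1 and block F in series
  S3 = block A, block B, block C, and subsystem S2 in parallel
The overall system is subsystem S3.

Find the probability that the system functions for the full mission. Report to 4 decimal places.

0.9998

Parallel (D and E): 1 − (1 − 0.980000)(1 − 0.760000) = 0.995200
Series ([0.995200] and F): 0.995200 × 0.730000 = 0.726496
Parallel (A, B, C, and [0.726496]): 1 − (1 − 0.970000)(1 − 0.890000)(1 − 0.800000)(1 − 0.726496) = 0.9998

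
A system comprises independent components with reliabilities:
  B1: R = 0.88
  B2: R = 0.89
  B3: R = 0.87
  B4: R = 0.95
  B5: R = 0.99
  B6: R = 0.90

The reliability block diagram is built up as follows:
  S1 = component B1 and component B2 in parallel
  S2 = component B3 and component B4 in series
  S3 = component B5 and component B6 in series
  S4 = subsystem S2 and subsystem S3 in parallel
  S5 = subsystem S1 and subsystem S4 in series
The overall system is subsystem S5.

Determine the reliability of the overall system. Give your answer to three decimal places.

Parallel (B1 and B2): 1 − (1 − 0.88000)(1 − 0.89000) = 0.98680
Series (B3 and B4): 0.87000 × 0.95000 = 0.82650
Series (B5 and B6): 0.99000 × 0.90000 = 0.89100
Parallel ([0.82650] and [0.89100]): 1 − (1 − 0.82650)(1 − 0.89100) = 0.98109
Series ([0.98680] and [0.98109]): 0.98680 × 0.98109 = 0.968

0.968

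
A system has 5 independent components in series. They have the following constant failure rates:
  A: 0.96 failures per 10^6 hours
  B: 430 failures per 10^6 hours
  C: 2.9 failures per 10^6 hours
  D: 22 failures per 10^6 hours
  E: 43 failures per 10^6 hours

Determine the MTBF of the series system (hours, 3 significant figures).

2000

Series of exponential components: λ_sys = Σ λ_i
λ_sys = 0.00000096 + 0.00043 + 0.0000029 + 0.000022 + 0.000043 = 4.9886e-04 /h
MTBF = 1 / λ_sys = 2000 h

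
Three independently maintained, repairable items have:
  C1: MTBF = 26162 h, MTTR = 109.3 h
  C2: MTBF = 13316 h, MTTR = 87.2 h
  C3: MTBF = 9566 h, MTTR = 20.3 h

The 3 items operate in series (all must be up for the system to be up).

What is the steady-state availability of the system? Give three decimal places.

0.987

A(C1) = MTBF/(MTBF+MTTR) = 26162/(26162+109.3) = 0.995840
A(C2) = MTBF/(MTBF+MTTR) = 13316/(13316+87.2) = 0.993494
A(C3) = MTBF/(MTBF+MTTR) = 9566/(9566+20.3) = 0.997882
Series availability: 0.995840 × 0.993494 × 0.997882 = 0.987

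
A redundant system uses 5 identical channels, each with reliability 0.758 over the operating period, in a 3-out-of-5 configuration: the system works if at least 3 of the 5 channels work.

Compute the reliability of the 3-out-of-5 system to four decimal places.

0.9047

R = Σ_{i=3}^{5} C(5,i) p^i (1−p)^{5−i} with p = 0.758
C(5,3)·0.758^3·0.242^2 = 0.255058
C(5,4)·0.758^4·0.242^1 = 0.399450
C(5,5)·0.758^5·0.242^0 = 0.250234
Sum = 0.9047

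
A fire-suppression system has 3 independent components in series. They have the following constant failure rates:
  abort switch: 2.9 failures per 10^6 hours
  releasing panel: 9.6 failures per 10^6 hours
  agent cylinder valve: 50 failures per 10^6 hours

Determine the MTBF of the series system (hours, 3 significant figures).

16000

Series of exponential components: λ_sys = Σ λ_i
λ_sys = 0.0000029 + 0.0000096 + 0.000050 = 6.2500e-05 /h
MTBF = 1 / λ_sys = 16000 h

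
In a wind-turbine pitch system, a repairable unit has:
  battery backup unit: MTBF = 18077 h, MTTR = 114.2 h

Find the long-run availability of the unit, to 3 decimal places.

A(battery backup unit) = MTBF/(MTBF+MTTR) = 18077/(18077+114.2) = 0.994

0.994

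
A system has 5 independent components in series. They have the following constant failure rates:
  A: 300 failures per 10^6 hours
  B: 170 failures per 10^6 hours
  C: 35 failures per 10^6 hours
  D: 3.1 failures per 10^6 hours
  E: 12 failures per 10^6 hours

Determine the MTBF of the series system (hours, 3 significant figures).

1920

Series of exponential components: λ_sys = Σ λ_i
λ_sys = 0.00030 + 0.00017 + 0.000035 + 0.0000031 + 0.000012 = 5.2010e-04 /h
MTBF = 1 / λ_sys = 1920 h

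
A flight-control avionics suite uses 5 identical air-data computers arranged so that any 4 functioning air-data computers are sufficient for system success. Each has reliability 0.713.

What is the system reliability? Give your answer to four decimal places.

0.5551

R = Σ_{i=4}^{5} C(5,i) p^i (1−p)^{5−i} with p = 0.713
C(5,4)·0.713^4·0.287^1 = 0.370860
C(5,5)·0.713^5·0.287^0 = 0.184267
Sum = 0.5551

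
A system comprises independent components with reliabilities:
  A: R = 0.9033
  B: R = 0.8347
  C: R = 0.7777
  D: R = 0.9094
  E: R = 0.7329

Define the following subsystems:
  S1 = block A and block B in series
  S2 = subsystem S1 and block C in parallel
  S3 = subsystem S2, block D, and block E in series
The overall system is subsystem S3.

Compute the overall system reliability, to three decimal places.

Series (A and B): 0.90330 × 0.83470 = 0.75398
Parallel ([0.75398] and C): 1 − (1 − 0.75398)(1 − 0.77770) = 0.94531
Series ([0.94531], D, and E): 0.94531 × 0.90940 × 0.73290 = 0.630

0.630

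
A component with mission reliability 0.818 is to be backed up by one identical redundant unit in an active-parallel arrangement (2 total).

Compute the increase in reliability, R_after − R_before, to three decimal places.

0.149

R_before = 0.818
R_after = 1 − (1 − 0.818)^2 = 0.967
ΔR = 0.967 − 0.818 = 0.149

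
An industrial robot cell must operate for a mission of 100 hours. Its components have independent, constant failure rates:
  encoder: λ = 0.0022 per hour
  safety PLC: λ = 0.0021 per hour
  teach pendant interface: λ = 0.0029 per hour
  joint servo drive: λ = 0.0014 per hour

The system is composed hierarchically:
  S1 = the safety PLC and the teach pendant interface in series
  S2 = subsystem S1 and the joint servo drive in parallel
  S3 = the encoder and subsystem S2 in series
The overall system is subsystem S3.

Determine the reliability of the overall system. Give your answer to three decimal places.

0.761

R(encoder) = exp(−0.0022 × 100) = 0.80252
R(safety PLC) = exp(−0.0021 × 100) = 0.81058
R(teach pendant interface) = exp(−0.0029 × 100) = 0.74826
R(joint servo drive) = exp(−0.0014 × 100) = 0.86936
Series (safety PLC and teach pendant interface): 0.81058 × 0.74826 = 0.60652
Parallel ([0.60652] and joint servo drive): 1 − (1 − 0.60652)(1 − 0.86936) = 0.94860
Series (encoder and [0.94860]): 0.80252 × 0.94860 = 0.761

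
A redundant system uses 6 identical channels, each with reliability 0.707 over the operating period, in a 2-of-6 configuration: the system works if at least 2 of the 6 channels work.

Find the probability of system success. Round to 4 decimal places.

0.9902

R = Σ_{i=2}^{6} C(6,i) p^i (1−p)^{6−i} with p = 0.707
C(6,2)·0.707^2·0.293^4 = 0.055259
C(6,3)·0.707^3·0.293^3 = 0.177783
C(6,4)·0.707^4·0.293^2 = 0.321739
C(6,5)·0.707^5·0.293^1 = 0.310539
C(6,6)·0.707^6·0.293^0 = 0.124887
Sum = 0.9902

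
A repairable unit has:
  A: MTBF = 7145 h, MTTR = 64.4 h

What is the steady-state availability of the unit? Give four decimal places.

0.9911

A(A) = MTBF/(MTBF+MTTR) = 7145/(7145+64.4) = 0.9911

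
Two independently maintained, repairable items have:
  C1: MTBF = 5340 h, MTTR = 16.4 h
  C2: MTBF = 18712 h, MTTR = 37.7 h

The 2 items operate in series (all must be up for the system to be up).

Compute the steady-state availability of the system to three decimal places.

0.995

A(C1) = MTBF/(MTBF+MTTR) = 5340/(5340+16.4) = 0.996938
A(C2) = MTBF/(MTBF+MTTR) = 18712/(18712+37.7) = 0.997989
Series availability: 0.996938 × 0.997989 = 0.995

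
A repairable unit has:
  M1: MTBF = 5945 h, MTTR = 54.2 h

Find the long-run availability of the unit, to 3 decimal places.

0.991

A(M1) = MTBF/(MTBF+MTTR) = 5945/(5945+54.2) = 0.991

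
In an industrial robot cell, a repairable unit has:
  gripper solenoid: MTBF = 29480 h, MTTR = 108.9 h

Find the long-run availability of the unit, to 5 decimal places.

A(gripper solenoid) = MTBF/(MTBF+MTTR) = 29480/(29480+108.9) = 0.99632

0.99632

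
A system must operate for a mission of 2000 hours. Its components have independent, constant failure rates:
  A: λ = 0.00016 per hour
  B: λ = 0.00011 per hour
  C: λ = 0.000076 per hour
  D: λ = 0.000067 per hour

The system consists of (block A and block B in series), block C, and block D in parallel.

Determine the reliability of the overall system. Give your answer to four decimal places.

R(A) = exp(−0.00016 × 2000) = 0.726149
R(B) = exp(−0.00011 × 2000) = 0.802519
R(C) = exp(−0.000076 × 2000) = 0.858988
R(D) = exp(−0.000067 × 2000) = 0.874590
Series (A and B): 0.726149 × 0.802519 = 0.582748
Parallel ([0.582748], C, and D): 1 − (1 − 0.582748)(1 − 0.858988)(1 − 0.874590) = 0.9926

0.9926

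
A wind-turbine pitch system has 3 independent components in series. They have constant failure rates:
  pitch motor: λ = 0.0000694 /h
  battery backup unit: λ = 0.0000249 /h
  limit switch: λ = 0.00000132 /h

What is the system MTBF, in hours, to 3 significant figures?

10500

Series of exponential components: λ_sys = Σ λ_i
λ_sys = 0.0000694 + 0.0000249 + 0.00000132 = 9.5620e-05 /h
MTBF = 1 / λ_sys = 10500 h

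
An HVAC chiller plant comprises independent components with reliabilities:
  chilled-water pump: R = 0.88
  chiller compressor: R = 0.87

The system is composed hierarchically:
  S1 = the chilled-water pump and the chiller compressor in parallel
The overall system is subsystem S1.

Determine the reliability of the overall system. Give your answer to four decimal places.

0.9844

Parallel (chilled-water pump and chiller compressor): 1 − (1 − 0.880000)(1 − 0.870000) = 0.9844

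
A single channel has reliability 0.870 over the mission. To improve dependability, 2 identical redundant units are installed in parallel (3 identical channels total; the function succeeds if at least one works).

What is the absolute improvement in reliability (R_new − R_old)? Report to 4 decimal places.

0.1278

R_before = 0.870
R_after = 1 − (1 − 0.870)^3 = 0.9978
ΔR = 0.9978 − 0.870 = 0.1278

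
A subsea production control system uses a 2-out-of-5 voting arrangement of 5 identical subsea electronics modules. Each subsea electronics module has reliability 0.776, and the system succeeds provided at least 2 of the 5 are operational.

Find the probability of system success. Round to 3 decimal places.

0.990

R = Σ_{i=2}^{5} C(5,i) p^i (1−p)^{5−i} with p = 0.776
C(5,2)·0.776^2·0.224^3 = 0.06768
C(5,3)·0.776^3·0.224^2 = 0.23447
C(5,4)·0.776^4·0.224^1 = 0.40613
C(5,5)·0.776^5·0.224^0 = 0.28139
Sum = 0.990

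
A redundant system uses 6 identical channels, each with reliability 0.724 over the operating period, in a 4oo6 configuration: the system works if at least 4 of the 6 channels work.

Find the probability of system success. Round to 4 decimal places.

R = Σ_{i=4}^{6} C(6,i) p^i (1−p)^{6−i} with p = 0.724
C(6,4)·0.724^4·0.276^2 = 0.313952
C(6,5)·0.724^5·0.276^1 = 0.329422
C(6,6)·0.724^6·0.276^0 = 0.144023
Sum = 0.7874

0.7874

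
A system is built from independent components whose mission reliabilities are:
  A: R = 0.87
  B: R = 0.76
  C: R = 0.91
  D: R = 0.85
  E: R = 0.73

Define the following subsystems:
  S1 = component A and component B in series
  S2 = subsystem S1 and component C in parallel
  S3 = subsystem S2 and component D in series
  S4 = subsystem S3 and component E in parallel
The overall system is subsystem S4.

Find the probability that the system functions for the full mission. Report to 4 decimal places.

0.9525

Series (A and B): 0.870000 × 0.760000 = 0.661200
Parallel ([0.661200] and C): 1 − (1 − 0.661200)(1 − 0.910000) = 0.969508
Series ([0.969508] and D): 0.969508 × 0.850000 = 0.824082
Parallel ([0.824082] and E): 1 − (1 − 0.824082)(1 − 0.730000) = 0.9525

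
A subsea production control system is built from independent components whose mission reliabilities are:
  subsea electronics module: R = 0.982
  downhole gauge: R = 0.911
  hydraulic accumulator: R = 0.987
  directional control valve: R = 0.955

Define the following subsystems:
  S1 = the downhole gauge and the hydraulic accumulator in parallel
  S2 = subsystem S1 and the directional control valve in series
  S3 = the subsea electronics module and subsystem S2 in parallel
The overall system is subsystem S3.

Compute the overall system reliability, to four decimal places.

0.9992

Parallel (downhole gauge and hydraulic accumulator): 1 − (1 − 0.911000)(1 − 0.987000) = 0.998843
Series ([0.998843] and directional control valve): 0.998843 × 0.955000 = 0.953895
Parallel (subsea electronics module and [0.953895]): 1 − (1 − 0.982000)(1 − 0.953895) = 0.9992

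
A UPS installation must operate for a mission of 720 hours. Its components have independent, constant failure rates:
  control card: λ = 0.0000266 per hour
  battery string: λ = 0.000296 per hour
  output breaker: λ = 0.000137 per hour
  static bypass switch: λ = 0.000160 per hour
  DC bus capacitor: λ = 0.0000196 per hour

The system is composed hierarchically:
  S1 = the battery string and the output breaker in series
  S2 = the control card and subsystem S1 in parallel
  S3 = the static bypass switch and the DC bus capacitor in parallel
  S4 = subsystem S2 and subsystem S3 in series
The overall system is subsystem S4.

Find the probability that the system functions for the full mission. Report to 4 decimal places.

R(control card) = exp(−0.0000266 × 720) = 0.981030
R(battery string) = exp(−0.000296 × 720) = 0.808059
R(output breaker) = exp(−0.000137 × 720) = 0.906069
R(static bypass switch) = exp(−0.000160 × 720) = 0.891188
R(DC bus capacitor) = exp(−0.0000196 × 720) = 0.985987
Series (battery string and output breaker): 0.808059 × 0.906069 = 0.732157
Parallel (control card and [0.732157]): 1 − (1 − 0.981030)(1 − 0.732157) = 0.994919
Parallel (static bypass switch and DC bus capacitor): 1 − (1 − 0.891188)(1 − 0.985987) = 0.998475
Series ([0.994919] and [0.998475]): 0.994919 × 0.998475 = 0.9934

0.9934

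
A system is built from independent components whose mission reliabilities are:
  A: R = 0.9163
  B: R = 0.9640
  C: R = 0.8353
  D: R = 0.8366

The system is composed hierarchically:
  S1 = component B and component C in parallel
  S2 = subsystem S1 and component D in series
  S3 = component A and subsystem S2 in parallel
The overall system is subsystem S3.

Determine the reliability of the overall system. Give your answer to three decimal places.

Parallel (B and C): 1 − (1 − 0.96400)(1 − 0.83530) = 0.99407
Series ([0.99407] and D): 0.99407 × 0.83660 = 0.83164
Parallel (A and [0.83164]): 1 − (1 − 0.91630)(1 − 0.83164) = 0.986

0.986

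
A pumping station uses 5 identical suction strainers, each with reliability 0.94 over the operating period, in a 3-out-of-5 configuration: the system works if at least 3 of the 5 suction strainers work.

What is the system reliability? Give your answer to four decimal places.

0.9980

R = Σ_{i=3}^{5} C(5,i) p^i (1−p)^{5−i} with p = 0.94
C(5,3)·0.94^3·0.06^2 = 0.029901
C(5,4)·0.94^4·0.06^1 = 0.234225
C(5,5)·0.94^5·0.06^0 = 0.733904
Sum = 0.9980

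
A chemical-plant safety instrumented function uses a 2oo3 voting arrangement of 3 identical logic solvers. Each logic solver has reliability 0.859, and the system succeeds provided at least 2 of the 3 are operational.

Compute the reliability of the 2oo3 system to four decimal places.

0.9460

R = Σ_{i=2}^{3} C(3,i) p^i (1−p)^{3−i} with p = 0.859
C(3,2)·0.859^2·0.141^1 = 0.312124
C(3,3)·0.859^3·0.141^0 = 0.633840
Sum = 0.9460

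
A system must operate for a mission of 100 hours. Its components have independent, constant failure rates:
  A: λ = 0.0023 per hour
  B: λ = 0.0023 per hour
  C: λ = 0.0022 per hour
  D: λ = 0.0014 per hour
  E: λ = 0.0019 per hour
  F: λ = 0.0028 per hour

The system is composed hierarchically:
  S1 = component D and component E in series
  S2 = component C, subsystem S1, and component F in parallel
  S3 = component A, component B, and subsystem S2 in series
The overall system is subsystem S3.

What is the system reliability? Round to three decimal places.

0.623

R(A) = exp(−0.0023 × 100) = 0.79453
R(B) = exp(−0.0023 × 100) = 0.79453
R(C) = exp(−0.0022 × 100) = 0.80252
R(D) = exp(−0.0014 × 100) = 0.86936
R(E) = exp(−0.0019 × 100) = 0.82696
R(F) = exp(−0.0028 × 100) = 0.75578
Series (D and E): 0.86936 × 0.82696 = 0.71893
Parallel (C, [0.71893], and F): 1 − (1 − 0.80252)(1 − 0.71893)(1 − 0.75578) = 0.98644
Series (A, B, and [0.98644]): 0.79453 × 0.79453 × 0.98644 = 0.623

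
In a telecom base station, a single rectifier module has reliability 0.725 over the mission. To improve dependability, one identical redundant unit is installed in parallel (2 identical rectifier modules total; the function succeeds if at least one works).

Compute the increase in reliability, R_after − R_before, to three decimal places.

0.199

R_before = 0.725
R_after = 1 − (1 − 0.725)^2 = 0.924
ΔR = 0.924 − 0.725 = 0.199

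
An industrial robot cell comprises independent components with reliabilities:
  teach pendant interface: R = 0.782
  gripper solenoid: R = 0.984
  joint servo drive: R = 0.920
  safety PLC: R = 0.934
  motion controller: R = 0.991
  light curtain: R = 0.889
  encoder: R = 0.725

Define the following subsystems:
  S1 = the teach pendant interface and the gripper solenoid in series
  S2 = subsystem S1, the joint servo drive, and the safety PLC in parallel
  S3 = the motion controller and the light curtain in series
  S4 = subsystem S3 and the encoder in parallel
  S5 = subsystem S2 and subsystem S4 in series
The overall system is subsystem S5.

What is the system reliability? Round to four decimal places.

0.9661

Series (teach pendant interface and gripper solenoid): 0.782000 × 0.984000 = 0.769488
Parallel ([0.769488], joint servo drive, and safety PLC): 1 − (1 − 0.769488)(1 − 0.920000)(1 − 0.934000) = 0.998783
Series (motion controller and light curtain): 0.991000 × 0.889000 = 0.880999
Parallel ([0.880999] and encoder): 1 − (1 − 0.880999)(1 − 0.725000) = 0.967275
Series ([0.998783] and [0.967275]): 0.998783 × 0.967275 = 0.9661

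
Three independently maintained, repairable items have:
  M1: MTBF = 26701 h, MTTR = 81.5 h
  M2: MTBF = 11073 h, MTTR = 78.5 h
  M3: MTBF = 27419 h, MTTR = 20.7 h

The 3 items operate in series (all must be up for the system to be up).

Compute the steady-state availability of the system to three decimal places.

0.989

A(M1) = MTBF/(MTBF+MTTR) = 26701/(26701+81.5) = 0.996957
A(M2) = MTBF/(MTBF+MTTR) = 11073/(11073+78.5) = 0.992961
A(M3) = MTBF/(MTBF+MTTR) = 27419/(27419+20.7) = 0.999246
Series availability: 0.996957 × 0.992961 × 0.999246 = 0.989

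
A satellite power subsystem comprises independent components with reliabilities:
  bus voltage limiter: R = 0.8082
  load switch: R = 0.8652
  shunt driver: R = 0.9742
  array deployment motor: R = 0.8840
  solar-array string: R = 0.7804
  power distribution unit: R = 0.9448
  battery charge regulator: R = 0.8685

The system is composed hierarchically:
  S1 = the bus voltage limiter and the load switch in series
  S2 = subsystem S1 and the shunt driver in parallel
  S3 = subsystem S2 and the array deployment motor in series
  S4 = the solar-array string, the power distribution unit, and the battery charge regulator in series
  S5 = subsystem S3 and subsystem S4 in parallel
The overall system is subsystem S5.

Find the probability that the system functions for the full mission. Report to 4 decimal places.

Series (bus voltage limiter and load switch): 0.808200 × 0.865200 = 0.699255
Parallel ([0.699255] and shunt driver): 1 − (1 − 0.699255)(1 − 0.974200) = 0.992241
Series ([0.992241] and array deployment motor): 0.992241 × 0.884000 = 0.877141
Series (solar-array string, power distribution unit, and battery charge regulator): 0.780400 × 0.944800 × 0.868500 = 0.640364
Parallel ([0.877141] and [0.640364]): 1 − (1 − 0.877141)(1 − 0.640364) = 0.9558

0.9558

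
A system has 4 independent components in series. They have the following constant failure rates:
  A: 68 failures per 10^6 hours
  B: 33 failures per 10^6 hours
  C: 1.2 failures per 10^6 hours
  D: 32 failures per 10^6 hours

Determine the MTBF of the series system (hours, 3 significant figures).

7450

Series of exponential components: λ_sys = Σ λ_i
λ_sys = 0.000068 + 0.000033 + 0.0000012 + 0.000032 = 1.3420e-04 /h
MTBF = 1 / λ_sys = 7450 h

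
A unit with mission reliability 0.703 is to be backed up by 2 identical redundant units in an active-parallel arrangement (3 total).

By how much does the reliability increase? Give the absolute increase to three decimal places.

R_before = 0.703
R_after = 1 − (1 − 0.703)^3 = 0.974
ΔR = 0.974 − 0.703 = 0.271

0.271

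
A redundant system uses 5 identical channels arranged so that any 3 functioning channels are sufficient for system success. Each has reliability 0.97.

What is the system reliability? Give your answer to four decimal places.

0.9997

R = Σ_{i=3}^{5} C(5,i) p^i (1−p)^{5−i} with p = 0.97
C(5,3)·0.97^3·0.03^2 = 0.008214
C(5,4)·0.97^4·0.03^1 = 0.132794
C(5,5)·0.97^5·0.03^0 = 0.858734
Sum = 0.9997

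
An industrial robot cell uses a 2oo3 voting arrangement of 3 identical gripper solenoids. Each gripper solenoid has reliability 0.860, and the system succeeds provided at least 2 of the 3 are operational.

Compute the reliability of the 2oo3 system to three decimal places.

0.947

R = Σ_{i=2}^{3} C(3,i) p^i (1−p)^{3−i} with p = 0.860
C(3,2)·0.860^2·0.140^1 = 0.31063
C(3,3)·0.860^3·0.140^0 = 0.63606
Sum = 0.947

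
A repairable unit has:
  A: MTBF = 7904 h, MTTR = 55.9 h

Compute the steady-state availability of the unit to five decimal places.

0.99298

A(A) = MTBF/(MTBF+MTTR) = 7904/(7904+55.9) = 0.99298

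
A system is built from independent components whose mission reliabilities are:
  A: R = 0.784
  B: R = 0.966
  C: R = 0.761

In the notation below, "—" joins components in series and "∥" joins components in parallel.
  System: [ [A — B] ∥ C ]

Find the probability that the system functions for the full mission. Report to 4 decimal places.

0.9420

Series (A and B): 0.784000 × 0.966000 = 0.757344
Parallel ([0.757344] and C): 1 − (1 − 0.757344)(1 − 0.761000) = 0.9420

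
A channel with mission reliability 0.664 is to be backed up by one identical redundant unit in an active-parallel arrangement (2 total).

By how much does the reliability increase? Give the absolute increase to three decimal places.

R_before = 0.664
R_after = 1 − (1 − 0.664)^2 = 0.887
ΔR = 0.887 − 0.664 = 0.223

0.223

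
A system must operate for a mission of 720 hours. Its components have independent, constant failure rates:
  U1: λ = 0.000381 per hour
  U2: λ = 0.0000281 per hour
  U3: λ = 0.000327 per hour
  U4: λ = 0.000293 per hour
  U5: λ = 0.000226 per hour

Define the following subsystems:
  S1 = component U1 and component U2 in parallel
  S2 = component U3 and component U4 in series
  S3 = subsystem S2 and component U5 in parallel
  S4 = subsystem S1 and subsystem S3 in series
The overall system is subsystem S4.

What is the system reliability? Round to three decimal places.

0.941

R(U1) = exp(−0.000381 × 720) = 0.76009
R(U2) = exp(−0.0000281 × 720) = 0.97997
R(U3) = exp(−0.000327 × 720) = 0.79022
R(U4) = exp(−0.000293 × 720) = 0.80981
R(U5) = exp(−0.000226 × 720) = 0.84983
Parallel (U1 and U2): 1 − (1 − 0.76009)(1 − 0.97997) = 0.99519
Series (U3 and U4): 0.79022 × 0.80981 = 0.63993
Parallel ([0.63993] and U5): 1 − (1 − 0.63993)(1 − 0.84983) = 0.94593
Series ([0.99519] and [0.94593]): 0.99519 × 0.94593 = 0.941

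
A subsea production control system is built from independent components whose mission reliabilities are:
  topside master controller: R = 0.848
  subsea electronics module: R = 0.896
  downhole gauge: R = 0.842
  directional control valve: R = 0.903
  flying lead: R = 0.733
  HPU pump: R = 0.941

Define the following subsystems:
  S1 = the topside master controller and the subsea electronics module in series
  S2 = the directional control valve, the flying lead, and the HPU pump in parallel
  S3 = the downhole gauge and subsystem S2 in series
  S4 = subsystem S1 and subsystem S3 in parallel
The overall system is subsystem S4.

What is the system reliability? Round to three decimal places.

0.962

Series (topside master controller and subsea electronics module): 0.84800 × 0.89600 = 0.75981
Parallel (directional control valve, flying lead, and HPU pump): 1 − (1 − 0.90300)(1 − 0.73300)(1 − 0.94100) = 0.99847
Series (downhole gauge and [0.99847]): 0.84200 × 0.99847 = 0.84071
Parallel ([0.75981] and [0.84071]): 1 − (1 − 0.75981)(1 − 0.84071) = 0.962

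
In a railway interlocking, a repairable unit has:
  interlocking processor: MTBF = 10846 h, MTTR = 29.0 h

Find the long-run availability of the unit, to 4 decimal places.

A(interlocking processor) = MTBF/(MTBF+MTTR) = 10846/(10846+29.0) = 0.9973

0.9973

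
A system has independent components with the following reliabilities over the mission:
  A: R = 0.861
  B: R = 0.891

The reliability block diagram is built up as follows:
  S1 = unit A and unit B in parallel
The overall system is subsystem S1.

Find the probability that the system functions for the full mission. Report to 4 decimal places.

0.9848

Parallel (A and B): 1 − (1 − 0.861000)(1 − 0.891000) = 0.9848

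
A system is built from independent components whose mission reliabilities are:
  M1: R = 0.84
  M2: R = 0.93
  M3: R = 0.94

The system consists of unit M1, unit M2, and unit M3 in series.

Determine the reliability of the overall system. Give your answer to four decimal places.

0.7343

Series (M1, M2, and M3): 0.840000 × 0.930000 × 0.940000 = 0.7343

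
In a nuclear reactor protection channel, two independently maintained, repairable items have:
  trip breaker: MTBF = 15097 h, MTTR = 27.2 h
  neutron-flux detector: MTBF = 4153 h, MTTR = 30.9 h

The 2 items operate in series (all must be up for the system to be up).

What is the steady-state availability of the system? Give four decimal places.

A(trip breaker) = MTBF/(MTBF+MTTR) = 15097/(15097+27.2) = 0.998202
A(neutron-flux detector) = MTBF/(MTBF+MTTR) = 4153/(4153+30.9) = 0.992615
Series availability: 0.998202 × 0.992615 = 0.9908

0.9908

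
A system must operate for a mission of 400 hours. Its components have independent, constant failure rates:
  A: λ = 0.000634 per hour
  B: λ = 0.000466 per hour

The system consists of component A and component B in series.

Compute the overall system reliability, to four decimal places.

R(A) = exp(−0.000634 × 400) = 0.776002
R(B) = exp(−0.000466 × 400) = 0.829942
Series (A and B): 0.776002 × 0.829942 = 0.6440

0.6440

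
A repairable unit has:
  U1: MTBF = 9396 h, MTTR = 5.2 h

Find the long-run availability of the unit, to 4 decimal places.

A(U1) = MTBF/(MTBF+MTTR) = 9396/(9396+5.2) = 0.9994

0.9994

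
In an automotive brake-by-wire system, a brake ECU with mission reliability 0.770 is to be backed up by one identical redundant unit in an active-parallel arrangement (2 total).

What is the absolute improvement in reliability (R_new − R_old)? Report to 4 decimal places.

R_before = 0.770
R_after = 1 − (1 − 0.770)^2 = 0.9471
ΔR = 0.9471 − 0.770 = 0.1771

0.1771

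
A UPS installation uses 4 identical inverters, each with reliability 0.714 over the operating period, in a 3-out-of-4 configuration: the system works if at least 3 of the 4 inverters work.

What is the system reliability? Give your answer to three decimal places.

R = Σ_{i=3}^{4} C(4,i) p^i (1−p)^{4−i} with p = 0.714
C(4,3)·0.714^3·0.286^1 = 0.41641
C(4,4)·0.714^4·0.286^0 = 0.25989
Sum = 0.676

0.676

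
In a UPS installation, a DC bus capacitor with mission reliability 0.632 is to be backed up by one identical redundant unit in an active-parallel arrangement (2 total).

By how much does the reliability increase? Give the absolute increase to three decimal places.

0.233

R_before = 0.632
R_after = 1 − (1 − 0.632)^2 = 0.865
ΔR = 0.865 − 0.632 = 0.233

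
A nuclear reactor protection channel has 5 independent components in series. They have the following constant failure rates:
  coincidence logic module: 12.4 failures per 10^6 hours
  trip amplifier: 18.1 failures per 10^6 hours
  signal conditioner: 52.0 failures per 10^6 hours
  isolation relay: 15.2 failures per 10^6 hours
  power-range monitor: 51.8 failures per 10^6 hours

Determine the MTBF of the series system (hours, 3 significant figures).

Series of exponential components: λ_sys = Σ λ_i
λ_sys = 0.0000124 + 0.0000181 + 0.0000520 + 0.0000152 + 0.0000518 = 1.4950e-04 /h
MTBF = 1 / λ_sys = 6690 h

6690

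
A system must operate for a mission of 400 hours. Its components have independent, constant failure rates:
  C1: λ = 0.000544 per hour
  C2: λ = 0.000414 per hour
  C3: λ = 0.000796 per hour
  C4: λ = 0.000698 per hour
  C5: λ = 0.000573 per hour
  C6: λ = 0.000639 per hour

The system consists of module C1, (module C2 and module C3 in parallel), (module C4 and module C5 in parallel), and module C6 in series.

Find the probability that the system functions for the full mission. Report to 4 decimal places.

0.5673

R(C1) = exp(−0.000544 × 400) = 0.804447
R(C2) = exp(−0.000414 × 400) = 0.847385
R(C3) = exp(−0.000796 × 400) = 0.727312
R(C4) = exp(−0.000698 × 400) = 0.756389
R(C5) = exp(−0.000573 × 400) = 0.795169
R(C6) = exp(−0.000639 × 400) = 0.774452
Parallel (C2 and C3): 1 − (1 − 0.847385)(1 − 0.727312) = 0.958384
Parallel (C4 and C5): 1 − (1 − 0.756389)(1 − 0.795169) = 0.950101
Series (C1, [0.958384], [0.950101], and C6): 0.804447 × 0.958384 × 0.950101 × 0.774452 = 0.5673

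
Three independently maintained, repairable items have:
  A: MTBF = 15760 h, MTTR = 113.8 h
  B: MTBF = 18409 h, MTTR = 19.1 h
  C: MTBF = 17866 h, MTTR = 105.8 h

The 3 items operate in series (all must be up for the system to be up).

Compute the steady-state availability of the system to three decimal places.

0.986

A(A) = MTBF/(MTBF+MTTR) = 15760/(15760+113.8) = 0.992831
A(B) = MTBF/(MTBF+MTTR) = 18409/(18409+19.1) = 0.998964
A(C) = MTBF/(MTBF+MTTR) = 17866/(17866+105.8) = 0.994113
Series availability: 0.992831 × 0.998964 × 0.994113 = 0.986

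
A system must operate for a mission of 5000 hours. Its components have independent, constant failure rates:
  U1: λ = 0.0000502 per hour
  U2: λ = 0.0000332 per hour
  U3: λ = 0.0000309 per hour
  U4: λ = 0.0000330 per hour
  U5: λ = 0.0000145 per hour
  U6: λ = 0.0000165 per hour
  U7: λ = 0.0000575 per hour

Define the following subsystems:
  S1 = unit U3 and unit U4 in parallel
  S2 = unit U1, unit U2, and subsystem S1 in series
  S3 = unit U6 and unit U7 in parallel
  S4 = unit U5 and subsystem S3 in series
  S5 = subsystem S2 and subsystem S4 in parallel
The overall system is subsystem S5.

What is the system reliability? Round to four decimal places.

0.9686

R(U1) = exp(−0.0000502 × 5000) = 0.778022
R(U2) = exp(−0.0000332 × 5000) = 0.847046
R(U3) = exp(−0.0000309 × 5000) = 0.856843
R(U4) = exp(−0.0000330 × 5000) = 0.847894
R(U5) = exp(−0.0000145 × 5000) = 0.930066
R(U6) = exp(−0.0000165 × 5000) = 0.920811
R(U7) = exp(−0.0000575 × 5000) = 0.750137
Parallel (U3 and U4): 1 − (1 − 0.856843)(1 − 0.847894) = 0.978225
Series (U1, U2, and [0.978225]): 0.778022 × 0.847046 × 0.978225 = 0.644670
Parallel (U6 and U7): 1 − (1 − 0.920811)(1 − 0.750137) = 0.980214
Series (U5 and [0.980214]): 0.930066 × 0.980214 = 0.911664
Parallel ([0.644670] and [0.911664]): 1 − (1 − 0.644670)(1 − 0.911664) = 0.9686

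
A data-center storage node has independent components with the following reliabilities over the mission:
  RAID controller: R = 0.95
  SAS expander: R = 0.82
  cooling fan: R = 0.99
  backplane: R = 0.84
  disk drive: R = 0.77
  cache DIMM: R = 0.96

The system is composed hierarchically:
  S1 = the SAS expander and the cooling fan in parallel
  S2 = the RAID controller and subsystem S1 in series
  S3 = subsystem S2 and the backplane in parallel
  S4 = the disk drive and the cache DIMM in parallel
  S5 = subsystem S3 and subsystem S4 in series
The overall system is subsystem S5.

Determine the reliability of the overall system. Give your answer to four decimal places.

0.9826

Parallel (SAS expander and cooling fan): 1 − (1 − 0.820000)(1 − 0.990000) = 0.998200
Series (RAID controller and [0.998200]): 0.950000 × 0.998200 = 0.948290
Parallel ([0.948290] and backplane): 1 − (1 − 0.948290)(1 − 0.840000) = 0.991726
Parallel (disk drive and cache DIMM): 1 − (1 − 0.770000)(1 − 0.960000) = 0.990800
Series ([0.991726] and [0.990800]): 0.991726 × 0.990800 = 0.9826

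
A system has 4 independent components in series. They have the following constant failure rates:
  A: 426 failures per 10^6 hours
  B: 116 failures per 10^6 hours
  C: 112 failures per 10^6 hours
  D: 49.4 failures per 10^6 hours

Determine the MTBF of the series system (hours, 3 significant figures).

1420

Series of exponential components: λ_sys = Σ λ_i
λ_sys = 0.000426 + 0.000116 + 0.000112 + 0.0000494 = 7.0340e-04 /h
MTBF = 1 / λ_sys = 1420 h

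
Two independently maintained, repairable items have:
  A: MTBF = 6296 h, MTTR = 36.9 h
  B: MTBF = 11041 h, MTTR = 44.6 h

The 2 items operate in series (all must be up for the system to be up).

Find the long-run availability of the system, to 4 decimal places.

A(A) = MTBF/(MTBF+MTTR) = 6296/(6296+36.9) = 0.994173
A(B) = MTBF/(MTBF+MTTR) = 11041/(11041+44.6) = 0.995977
Series availability: 0.994173 × 0.995977 = 0.9902

0.9902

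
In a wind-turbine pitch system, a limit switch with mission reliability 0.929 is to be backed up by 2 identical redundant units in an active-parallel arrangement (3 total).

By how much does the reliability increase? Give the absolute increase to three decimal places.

R_before = 0.929
R_after = 1 − (1 − 0.929)^3 = 1.000
ΔR = 1.000 − 0.929 = 0.071

0.071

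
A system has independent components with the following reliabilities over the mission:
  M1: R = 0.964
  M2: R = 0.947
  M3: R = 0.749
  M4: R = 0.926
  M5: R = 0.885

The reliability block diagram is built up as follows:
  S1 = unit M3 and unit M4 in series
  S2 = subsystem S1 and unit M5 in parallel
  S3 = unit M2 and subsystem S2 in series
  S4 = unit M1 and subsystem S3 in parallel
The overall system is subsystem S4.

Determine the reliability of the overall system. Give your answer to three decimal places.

0.997

Series (M3 and M4): 0.74900 × 0.92600 = 0.69357
Parallel ([0.69357] and M5): 1 − (1 − 0.69357)(1 − 0.88500) = 0.96476
Series (M2 and [0.96476]): 0.94700 × 0.96476 = 0.91363
Parallel (M1 and [0.91363]): 1 − (1 − 0.96400)(1 − 0.91363) = 0.997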